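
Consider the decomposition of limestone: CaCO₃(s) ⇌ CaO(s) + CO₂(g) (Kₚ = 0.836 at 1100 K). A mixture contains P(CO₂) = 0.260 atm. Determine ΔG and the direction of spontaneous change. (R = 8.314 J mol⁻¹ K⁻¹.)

(CaCO₃, CaO are pure solids — omitted from Qₚ.)
Qₚ = P(CO₂) = 0.260
ΔG = RT ln(Qₚ/Kₚ) = (8.314 J mol⁻¹ K⁻¹)(1100 K) × ln(0.260/0.836)
   = (9.145 kJ/mol)(-1.168) = -10.7 kJ/mol
ΔG < 0, so the forward reaction is spontaneous (proceeds forward).

ΔG = -10.7 kJ/mol; the forward reaction is spontaneous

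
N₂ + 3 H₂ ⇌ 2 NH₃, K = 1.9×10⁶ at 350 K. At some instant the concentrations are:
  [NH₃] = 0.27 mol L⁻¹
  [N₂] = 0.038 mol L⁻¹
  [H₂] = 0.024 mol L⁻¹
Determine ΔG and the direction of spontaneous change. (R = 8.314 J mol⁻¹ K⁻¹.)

Q = [NH₃]² / ([N₂]·[H₂]³) = (0.27)² / ((0.038)·(0.024)³) = 1.39×10⁵
ΔG = RT ln(Q/K) = (8.314 J mol⁻¹ K⁻¹)(350 K) × ln(1.39×10⁵/1.9×10⁶)
   = (2.910 kJ/mol)(-2.615) = -7.61 kJ/mol
ΔG < 0, so the forward reaction is spontaneous (proceeds forward).

ΔG = -7.61 kJ/mol; the forward reaction is spontaneous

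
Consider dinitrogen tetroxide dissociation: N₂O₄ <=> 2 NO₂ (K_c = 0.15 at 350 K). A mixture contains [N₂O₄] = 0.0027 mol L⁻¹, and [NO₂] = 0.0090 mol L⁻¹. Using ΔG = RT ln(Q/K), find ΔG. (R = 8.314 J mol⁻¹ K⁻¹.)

Q_c = [NO₂]² / [N₂O₄] = (0.0090)² / (0.0027) = 0.0300
ΔG = RT ln(Q_c/K_c) = (8.314 J mol⁻¹ K⁻¹)(350 K) × ln(0.0300/0.15)
   = (2.910 kJ/mol)(-1.609) = -4.68 kJ/mol
ΔG < 0, so the forward reaction is spontaneous (proceeds forward).

ΔG = -4.68 kJ/mol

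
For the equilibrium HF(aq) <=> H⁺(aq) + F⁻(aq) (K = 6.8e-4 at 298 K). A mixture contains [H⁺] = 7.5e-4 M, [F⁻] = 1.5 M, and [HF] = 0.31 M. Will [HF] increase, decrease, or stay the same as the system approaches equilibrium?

Q = [H⁺]·[F⁻] / [HF] = (7.5e-4)·(1.5) / (0.31) = 0.0036
Q = 0.0036 > K = 6.8e-4: net reverse reaction.
HF is a reactant, so it increases.

increase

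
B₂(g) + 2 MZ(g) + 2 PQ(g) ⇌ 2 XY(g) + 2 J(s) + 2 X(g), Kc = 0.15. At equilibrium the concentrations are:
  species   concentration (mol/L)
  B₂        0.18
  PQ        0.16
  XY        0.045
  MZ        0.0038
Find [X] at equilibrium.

[X] = 0.0022 mol/L

(J is a pure solid — omitted from Kc.)
At equilibrium, Kc = [XY]²·[X]² / ([B₂]·[MZ]²·[PQ]²) = 0.15.
(0.045)²·([X])² / ((0.18)·(0.0038)²·(0.16)²) = 0.15
[X]² = 4.93×10⁻⁶ ⇒ [X] = 0.0022 mol/L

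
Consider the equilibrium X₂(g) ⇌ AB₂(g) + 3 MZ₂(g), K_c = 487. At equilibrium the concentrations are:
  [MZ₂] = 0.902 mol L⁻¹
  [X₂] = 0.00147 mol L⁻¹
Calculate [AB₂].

[AB₂] = 0.975 mol L⁻¹

At equilibrium, K_c = [AB₂]·[MZ₂]³ / [X₂] = 487.
([AB₂])·(0.902)³ / (0.00147) = 487
[AB₂] = 0.975 mol L⁻¹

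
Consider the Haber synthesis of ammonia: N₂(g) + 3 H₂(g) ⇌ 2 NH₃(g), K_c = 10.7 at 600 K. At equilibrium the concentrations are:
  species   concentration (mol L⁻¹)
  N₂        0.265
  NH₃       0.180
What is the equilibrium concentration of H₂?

At equilibrium, K_c = [NH₃]² / ([N₂]·[H₂]³) = 10.7.
(0.180)² / ((0.265)·([H₂])³) = 10.7
[H₂]³ = 0.0114 ⇒ [H₂] = 0.225 mol L⁻¹

[H₂] = 0.225 mol L⁻¹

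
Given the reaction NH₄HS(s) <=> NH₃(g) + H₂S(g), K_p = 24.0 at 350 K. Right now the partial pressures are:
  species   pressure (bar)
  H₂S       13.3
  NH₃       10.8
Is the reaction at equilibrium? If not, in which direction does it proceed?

(NH₄HS is a pure solid — omitted from Q_p.)
Q_p = P(NH₃)·P(H₂S) = (10.8)·(13.3) = 144
Q_p = 144 > K_p = 24.0, so the reverse reaction proceeds.

reverse (toward reactants)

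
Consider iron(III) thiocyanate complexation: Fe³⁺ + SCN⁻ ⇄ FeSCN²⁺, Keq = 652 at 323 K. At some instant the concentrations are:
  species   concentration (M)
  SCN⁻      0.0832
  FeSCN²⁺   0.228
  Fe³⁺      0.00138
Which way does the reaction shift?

Q = [FeSCN²⁺] / ([Fe³⁺]·[SCN⁻]) = (0.228) / ((0.00138)·(0.0832)) = 1990
Q = 1990 > Keq = 652, so the reverse reaction proceeds.

in the reverse direction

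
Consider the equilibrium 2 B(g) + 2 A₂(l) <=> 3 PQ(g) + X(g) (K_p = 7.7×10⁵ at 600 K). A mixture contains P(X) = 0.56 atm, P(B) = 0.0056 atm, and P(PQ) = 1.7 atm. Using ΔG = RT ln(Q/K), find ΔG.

ΔG = -10.8 kJ/mol

(A₂ is a pure liquid — omitted from Q_p.)
Q_p = P(PQ)³·P(X) / P(B)² = (1.7)³·(0.56) / (0.0056)² = 87700
ΔG = RT ln(Q_p/K_p) = (8.314 J mol⁻¹ K⁻¹)(600 K) × ln(87700/7.7×10⁵)
   = (4.988 kJ/mol)(-2.172) = -10.8 kJ/mol
ΔG < 0, so the forward reaction is spontaneous (proceeds forward).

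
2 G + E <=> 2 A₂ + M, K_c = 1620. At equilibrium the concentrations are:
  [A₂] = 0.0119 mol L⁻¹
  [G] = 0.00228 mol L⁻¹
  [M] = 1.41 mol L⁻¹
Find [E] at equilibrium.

[E] = 0.0237 mol L⁻¹

At equilibrium, K_c = [A₂]²·[M] / ([G]²·[E]) = 1620.
(0.0119)²·(1.41) / ((0.00228)²·([E])) = 1620
[E] = 0.0237 mol L⁻¹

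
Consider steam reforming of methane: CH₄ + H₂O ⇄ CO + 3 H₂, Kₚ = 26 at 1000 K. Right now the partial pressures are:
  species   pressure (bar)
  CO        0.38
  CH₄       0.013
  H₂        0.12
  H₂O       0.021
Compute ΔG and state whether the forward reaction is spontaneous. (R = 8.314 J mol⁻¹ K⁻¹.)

ΔG = -19.8 kJ/mol; the forward reaction is spontaneous

Qₚ = P(CO)·P(H₂)³ / (P(CH₄)·P(H₂O)) = (0.38)·(0.12)³ / ((0.013)·(0.021)) = 2.41
ΔG = RT ln(Qₚ/Kₚ) = (8.314 J mol⁻¹ K⁻¹)(1000 K) × ln(2.41/26)
   = (8.314 kJ/mol)(-2.378) = -19.8 kJ/mol
ΔG < 0, so the forward reaction is spontaneous (proceeds forward).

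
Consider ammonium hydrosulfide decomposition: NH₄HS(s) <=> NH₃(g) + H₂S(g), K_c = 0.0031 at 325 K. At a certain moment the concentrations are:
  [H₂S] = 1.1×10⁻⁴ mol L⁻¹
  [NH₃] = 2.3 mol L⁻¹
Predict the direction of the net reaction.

(NH₄HS is a pure solid — omitted from Q_c.)
Q_c = [NH₃]·[H₂S] = (2.3)·(1.1×10⁻⁴) = 2.5×10⁻⁴
Q_c = 2.5×10⁻⁴ < K_c = 0.0031, so the forward reaction proceeds.

to the right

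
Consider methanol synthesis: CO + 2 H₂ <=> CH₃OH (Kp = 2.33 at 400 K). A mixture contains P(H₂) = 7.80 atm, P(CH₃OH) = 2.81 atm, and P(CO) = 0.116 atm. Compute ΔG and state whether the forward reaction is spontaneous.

ΔG = -5.88 kJ/mol; the forward reaction is spontaneous

Qp = P(CH₃OH) / (P(CO)·P(H₂)²) = (2.81) / ((0.116)·(7.80)²) = 0.398
ΔG = RT ln(Qp/Kp) = (8.314 J mol⁻¹ K⁻¹)(400 K) × ln(0.398/2.33)
   = (3.326 kJ/mol)(-1.767) = -5.88 kJ/mol
ΔG < 0, so the forward reaction is spontaneous (proceeds forward).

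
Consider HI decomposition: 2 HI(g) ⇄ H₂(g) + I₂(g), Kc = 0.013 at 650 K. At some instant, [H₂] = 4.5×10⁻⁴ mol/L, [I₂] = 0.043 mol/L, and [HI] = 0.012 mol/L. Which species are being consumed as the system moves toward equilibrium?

H₂, I₂ (products)

Qc = [H₂]·[I₂] / [HI]² = (4.5×10⁻⁴)·(0.043) / (0.012)² = 0.13
Qc = 0.13 > Kc = 0.013: net reverse reaction.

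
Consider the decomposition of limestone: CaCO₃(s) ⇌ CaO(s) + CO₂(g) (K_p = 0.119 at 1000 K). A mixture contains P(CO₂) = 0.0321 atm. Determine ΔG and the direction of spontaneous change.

(CaCO₃, CaO are pure solids — omitted from Q_p.)
Q_p = P(CO₂) = 0.0321
ΔG = RT ln(Q_p/K_p) = (8.314 J mol⁻¹ K⁻¹)(1000 K) × ln(0.0321/0.119)
   = (8.314 kJ/mol)(-1.310) = -10.9 kJ/mol
ΔG < 0, so the forward reaction is spontaneous (proceeds forward).

ΔG = -10.9 kJ/mol; the forward reaction is spontaneous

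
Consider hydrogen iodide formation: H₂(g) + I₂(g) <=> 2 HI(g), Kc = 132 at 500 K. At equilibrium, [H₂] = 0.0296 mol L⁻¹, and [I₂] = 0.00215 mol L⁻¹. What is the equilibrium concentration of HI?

At equilibrium, Kc = [HI]² / ([H₂]·[I₂]) = 132.
([HI])² / ((0.0296)·(0.00215)) = 132
[HI]² = 0.00840 ⇒ [HI] = 0.0917 mol L⁻¹

[HI] = 0.0917 mol L⁻¹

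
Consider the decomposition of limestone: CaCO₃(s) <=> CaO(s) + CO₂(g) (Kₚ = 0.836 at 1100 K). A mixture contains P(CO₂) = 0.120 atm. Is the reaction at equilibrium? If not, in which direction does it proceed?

(CaCO₃, CaO are pure solids — omitted from Qₚ.)
Qₚ = P(CO₂) = 0.120
Qₚ = 0.120 < Kₚ = 0.836, so the forward reaction proceeds.

in the forward direction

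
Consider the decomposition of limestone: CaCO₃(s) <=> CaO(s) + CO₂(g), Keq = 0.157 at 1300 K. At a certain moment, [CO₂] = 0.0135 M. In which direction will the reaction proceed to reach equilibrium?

toward products

(CaCO₃, CaO are pure solids — omitted from Q.)
Q = [CO₂] = 0.0135
Q = 0.0135 < Keq = 0.157, so the forward reaction proceeds.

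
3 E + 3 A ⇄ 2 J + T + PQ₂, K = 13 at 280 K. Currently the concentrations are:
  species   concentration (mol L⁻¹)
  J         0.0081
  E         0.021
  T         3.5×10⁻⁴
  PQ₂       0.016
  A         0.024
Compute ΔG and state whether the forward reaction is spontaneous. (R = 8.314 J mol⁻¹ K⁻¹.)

ΔG = -3.52 kJ/mol; the forward reaction is spontaneous

Q = [J]²·[T]·[PQ₂] / ([E]³·[A]³) = (0.0081)²·(3.5×10⁻⁴)·(0.016) / ((0.021)³·(0.024)³) = 2.87
ΔG = RT ln(Q/K) = (8.314 J mol⁻¹ K⁻¹)(280 K) × ln(2.87/13)
   = (2.328 kJ/mol)(-1.511) = -3.52 kJ/mol
ΔG < 0, so the forward reaction is spontaneous (proceeds forward).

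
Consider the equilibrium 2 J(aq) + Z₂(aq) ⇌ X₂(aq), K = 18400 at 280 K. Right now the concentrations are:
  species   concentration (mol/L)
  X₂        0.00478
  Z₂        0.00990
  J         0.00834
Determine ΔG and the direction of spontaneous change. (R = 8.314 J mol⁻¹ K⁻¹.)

ΔG = -2.27 kJ/mol; the forward reaction is spontaneous

Q = [X₂] / ([J]²·[Z₂]) = (0.00478) / ((0.00834)²·(0.00990)) = 6940
ΔG = RT ln(Q/K) = (8.314 J mol⁻¹ K⁻¹)(280 K) × ln(6940/18400)
   = (2.328 kJ/mol)(-0.9750) = -2.27 kJ/mol
ΔG < 0, so the forward reaction is spontaneous (proceeds forward).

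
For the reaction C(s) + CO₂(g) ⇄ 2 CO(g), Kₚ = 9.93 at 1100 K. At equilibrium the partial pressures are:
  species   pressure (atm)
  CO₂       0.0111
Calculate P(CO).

P(CO) = 0.332 atm

(C is a pure solid — omitted from Kₚ.)
At equilibrium, Kₚ = P(CO)² / P(CO₂) = 9.93.
(P(CO))² / (0.0111) = 9.93
P(CO)² = 0.110 ⇒ P(CO) = 0.332 atm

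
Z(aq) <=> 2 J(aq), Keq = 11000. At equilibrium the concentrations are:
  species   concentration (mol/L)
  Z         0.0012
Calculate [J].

[J] = 3.6 mol/L

At equilibrium, Keq = [J]² / [Z] = 11000.
([J])² / (0.0012) = 11000
[J]² = 13.2 ⇒ [J] = 3.6 mol/L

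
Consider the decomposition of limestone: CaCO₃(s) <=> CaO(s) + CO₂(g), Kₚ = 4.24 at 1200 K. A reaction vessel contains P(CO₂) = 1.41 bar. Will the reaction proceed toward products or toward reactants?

(CaCO₃, CaO are pure solids — omitted from Qₚ.)
Qₚ = P(CO₂) = 1.41
Qₚ = 1.41 < Kₚ = 4.24, so the forward reaction proceeds.

to the right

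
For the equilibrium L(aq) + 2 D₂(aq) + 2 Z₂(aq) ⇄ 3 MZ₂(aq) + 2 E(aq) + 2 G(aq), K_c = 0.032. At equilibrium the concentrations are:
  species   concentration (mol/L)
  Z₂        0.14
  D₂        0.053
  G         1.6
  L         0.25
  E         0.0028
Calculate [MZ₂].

At equilibrium, K_c = [MZ₂]³·[E]²·[G]² / ([L]·[D₂]²·[Z₂]²) = 0.032.
([MZ₂])³·(0.0028)²·(1.6)² / ((0.25)·(0.053)²·(0.14)²) = 0.032
[MZ₂]³ = 0.0219 ⇒ [MZ₂] = 0.28 mol/L

[MZ₂] = 0.28 mol/L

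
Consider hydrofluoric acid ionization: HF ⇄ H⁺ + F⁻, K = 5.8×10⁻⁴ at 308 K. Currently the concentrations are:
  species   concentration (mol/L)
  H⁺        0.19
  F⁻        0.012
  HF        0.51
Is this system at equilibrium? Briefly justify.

no; Q > K, reaction proceeds in reverse

Q = [H⁺]·[F⁻] / [HF] = (0.19)·(0.012) / (0.51) = 0.0045
Q = 0.0045 > K = 5.8×10⁻⁴: net reverse reaction.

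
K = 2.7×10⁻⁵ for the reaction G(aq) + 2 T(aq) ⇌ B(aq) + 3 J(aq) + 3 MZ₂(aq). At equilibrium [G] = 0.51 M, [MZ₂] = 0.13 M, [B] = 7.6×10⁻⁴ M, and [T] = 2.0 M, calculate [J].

At equilibrium, K = [B]·[J]³·[MZ₂]³ / ([G]·[T]²) = 2.7×10⁻⁵.
(7.6×10⁻⁴)·([J])³·(0.13)³ / ((0.51)·(2.0)²) = 2.7×10⁻⁵
[J]³ = 33.0 ⇒ [J] = 3.2 M

[J] = 3.2 M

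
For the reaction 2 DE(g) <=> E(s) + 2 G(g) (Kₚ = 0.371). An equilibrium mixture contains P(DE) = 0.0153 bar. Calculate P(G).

(E is a pure solid — omitted from Kₚ.)
At equilibrium, Kₚ = P(G)² / P(DE)² = 0.371.
(P(G))² / (0.0153)² = 0.371
P(G)² = 8.68×10⁻⁵ ⇒ P(G) = 0.00932 bar

P(G) = 0.00932 bar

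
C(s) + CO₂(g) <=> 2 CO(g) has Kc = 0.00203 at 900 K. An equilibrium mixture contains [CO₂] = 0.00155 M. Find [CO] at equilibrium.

(C is a pure solid — omitted from Kc.)
At equilibrium, Kc = [CO]² / [CO₂] = 0.00203.
([CO])² / (0.00155) = 0.00203
[CO]² = 3.15×10⁻⁶ ⇒ [CO] = 0.00177 M

[CO] = 0.00177 M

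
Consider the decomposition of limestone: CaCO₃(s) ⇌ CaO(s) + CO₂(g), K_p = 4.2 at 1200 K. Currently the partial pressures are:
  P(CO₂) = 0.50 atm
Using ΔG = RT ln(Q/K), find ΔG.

ΔG = -21.2 kJ/mol

(CaCO₃, CaO are pure solids — omitted from Q_p.)
Q_p = P(CO₂) = 0.500
ΔG = RT ln(Q_p/K_p) = (8.314 J mol⁻¹ K⁻¹)(1200 K) × ln(0.500/4.2)
   = (9.977 kJ/mol)(-2.128) = -21.2 kJ/mol
ΔG < 0, so the forward reaction is spontaneous (proceeds forward).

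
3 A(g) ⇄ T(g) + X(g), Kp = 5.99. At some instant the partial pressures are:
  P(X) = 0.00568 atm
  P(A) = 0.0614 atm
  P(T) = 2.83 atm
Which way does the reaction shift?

Qp = P(T)·P(X) / P(A)³ = (2.83)·(0.00568) / (0.0614)³ = 69.4
Qp = 69.4 > Kp = 5.99, so the reverse reaction proceeds.

toward reactants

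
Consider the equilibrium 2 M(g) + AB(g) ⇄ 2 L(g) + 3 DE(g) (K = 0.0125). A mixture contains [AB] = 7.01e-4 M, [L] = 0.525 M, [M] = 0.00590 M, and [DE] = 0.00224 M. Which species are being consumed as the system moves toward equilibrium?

Q = [L]²·[DE]³ / ([M]²·[AB]) = (0.525)²·(0.00224)³ / ((0.00590)²·(7.01e-4)) = 0.127
Q = 0.127 > K = 0.0125: net reverse reaction.

L, DE (products)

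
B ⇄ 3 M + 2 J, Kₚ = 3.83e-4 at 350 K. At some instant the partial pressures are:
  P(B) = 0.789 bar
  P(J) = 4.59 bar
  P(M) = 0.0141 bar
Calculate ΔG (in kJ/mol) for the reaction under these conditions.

Qₚ = P(M)³·P(J)² / P(B) = (0.0141)³·(4.59)² / (0.789) = 7.49e-5
ΔG = RT ln(Qₚ/Kₚ) = (8.314 J mol⁻¹ K⁻¹)(350 K) × ln(7.49e-5/3.83e-4)
   = (2.910 kJ/mol)(-1.632) = -4.75 kJ/mol
ΔG < 0, so the forward reaction is spontaneous (proceeds forward).

ΔG = -4.75 kJ/mol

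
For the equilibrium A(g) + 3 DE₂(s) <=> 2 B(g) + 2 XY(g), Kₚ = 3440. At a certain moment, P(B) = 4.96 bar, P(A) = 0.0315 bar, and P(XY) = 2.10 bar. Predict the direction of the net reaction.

(DE₂ is a pure solid — omitted from Qₚ.)
Qₚ = P(B)²·P(XY)² / P(A) = (4.96)²·(2.10)² / (0.0315) = 3440
Qₚ = 3440 = Kₚ, so the system is already at equilibrium.

neither direction; the system is at equilibrium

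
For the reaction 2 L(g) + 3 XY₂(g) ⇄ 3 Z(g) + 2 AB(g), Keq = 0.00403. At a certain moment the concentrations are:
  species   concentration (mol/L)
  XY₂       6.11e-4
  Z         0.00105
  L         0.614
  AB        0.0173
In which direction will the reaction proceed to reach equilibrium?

no net change (already at equilibrium)

Q = [Z]³·[AB]² / ([L]²·[XY₂]³) = (0.00105)³·(0.0173)² / ((0.614)²·(6.11e-4)³) = 0.00403
Q = 0.00403 = Keq, so the system is already at equilibrium.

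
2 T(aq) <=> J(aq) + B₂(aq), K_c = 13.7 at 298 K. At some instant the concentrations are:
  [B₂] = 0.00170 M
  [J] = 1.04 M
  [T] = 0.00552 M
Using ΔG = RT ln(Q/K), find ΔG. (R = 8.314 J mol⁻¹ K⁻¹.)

ΔG = 3.58 kJ/mol

Q_c = [J]·[B₂] / [T]² = (1.04)·(0.00170) / (0.00552)² = 58.0
ΔG = RT ln(Q_c/K_c) = (8.314 J mol⁻¹ K⁻¹)(298 K) × ln(58.0/13.7)
   = (2.478 kJ/mol)(1.443) = 3.58 kJ/mol
ΔG > 0, so the forward reaction is non-spontaneous (proceeds in reverse).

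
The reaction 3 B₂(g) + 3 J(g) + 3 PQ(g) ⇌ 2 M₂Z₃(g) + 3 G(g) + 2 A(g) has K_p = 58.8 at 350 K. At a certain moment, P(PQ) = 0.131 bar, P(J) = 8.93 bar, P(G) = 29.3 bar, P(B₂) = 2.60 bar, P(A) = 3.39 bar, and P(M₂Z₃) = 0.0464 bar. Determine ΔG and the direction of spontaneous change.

ΔG = -2.85 kJ/mol; the forward reaction is spontaneous

Q_p = P(M₂Z₃)²·P(G)³·P(A)² / (P(B₂)³·P(J)³·P(PQ)³) = (0.0464)²·(29.3)³·(3.39)² / ((2.60)³·(8.93)³·(0.131)³) = 22.1
ΔG = RT ln(Q_p/K_p) = (8.314 J mol⁻¹ K⁻¹)(350 K) × ln(22.1/58.8)
   = (2.910 kJ/mol)(-0.9786) = -2.85 kJ/mol
ΔG < 0, so the forward reaction is spontaneous (proceeds forward).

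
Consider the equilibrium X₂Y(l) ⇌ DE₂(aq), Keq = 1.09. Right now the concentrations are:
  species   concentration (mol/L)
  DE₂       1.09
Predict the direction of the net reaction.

(X₂Y is a pure liquid — omitted from Q.)
Q = [DE₂] = 1.09
Q = 1.09 = Keq, so the system is already at equilibrium.

neither direction; the system is at equilibrium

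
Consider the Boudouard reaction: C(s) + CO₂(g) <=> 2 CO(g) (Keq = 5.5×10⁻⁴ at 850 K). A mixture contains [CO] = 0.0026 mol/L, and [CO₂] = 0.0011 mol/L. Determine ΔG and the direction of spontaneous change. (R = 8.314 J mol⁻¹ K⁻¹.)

ΔG = 17.1 kJ/mol; the forward reaction is non-spontaneous

(C is a pure solid — omitted from Q.)
Q = [CO]² / [CO₂] = (0.0026)² / (0.0011) = 0.00615
ΔG = RT ln(Q/Keq) = (8.314 J mol⁻¹ K⁻¹)(850 K) × ln(0.00615/5.5×10⁻⁴)
   = (7.067 kJ/mol)(2.414) = 17.1 kJ/mol
ΔG > 0, so the forward reaction is non-spontaneous (proceeds in reverse).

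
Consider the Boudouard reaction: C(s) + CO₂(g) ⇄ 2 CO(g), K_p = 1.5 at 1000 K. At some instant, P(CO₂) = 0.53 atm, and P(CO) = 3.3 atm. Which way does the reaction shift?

(C is a pure solid — omitted from Q_p.)
Q_p = P(CO)² / P(CO₂) = (3.3)² / (0.53) = 21
Q_p = 21 > K_p = 1.5, so the reverse reaction proceeds.

in the reverse direction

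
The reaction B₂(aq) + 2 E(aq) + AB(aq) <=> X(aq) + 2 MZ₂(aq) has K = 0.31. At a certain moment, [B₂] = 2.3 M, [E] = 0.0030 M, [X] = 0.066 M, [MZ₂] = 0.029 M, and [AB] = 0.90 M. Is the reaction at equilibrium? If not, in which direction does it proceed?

Q = [X]·[MZ₂]² / ([B₂]·[E]²·[AB]) = (0.066)·(0.029)² / ((2.3)·(0.0030)²·(0.90)) = 3.0
Q = 3.0 > K = 0.31, so the reverse reaction proceeds.

toward reactants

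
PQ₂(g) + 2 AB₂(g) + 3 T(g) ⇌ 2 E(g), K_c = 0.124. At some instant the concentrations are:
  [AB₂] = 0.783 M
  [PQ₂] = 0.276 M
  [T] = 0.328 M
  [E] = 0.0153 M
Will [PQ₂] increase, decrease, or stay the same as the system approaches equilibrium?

Q_c = [E]² / ([PQ₂]·[AB₂]²·[T]³) = (0.0153)² / ((0.276)·(0.783)²·(0.328)³) = 0.0392
Q_c = 0.0392 < K_c = 0.124: net forward reaction.
PQ₂ is a reactant, so it decreases.

decrease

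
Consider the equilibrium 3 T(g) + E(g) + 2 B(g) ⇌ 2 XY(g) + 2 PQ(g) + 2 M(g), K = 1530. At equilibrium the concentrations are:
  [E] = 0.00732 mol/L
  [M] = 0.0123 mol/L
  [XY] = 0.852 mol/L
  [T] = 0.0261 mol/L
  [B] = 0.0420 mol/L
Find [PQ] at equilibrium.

At equilibrium, K = [XY]²·[PQ]²·[M]² / ([T]³·[E]·[B]²) = 1530.
(0.852)²·([PQ])²·(0.0123)² / ((0.0261)³·(0.00732)·(0.0420)²) = 1530
[PQ]² = 0.00320 ⇒ [PQ] = 0.0566 mol/L

[PQ] = 0.0566 mol/L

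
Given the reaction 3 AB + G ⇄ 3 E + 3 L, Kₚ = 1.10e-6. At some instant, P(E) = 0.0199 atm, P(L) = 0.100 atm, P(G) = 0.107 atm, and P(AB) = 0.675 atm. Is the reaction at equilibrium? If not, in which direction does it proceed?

in the forward direction

Qₚ = P(E)³·P(L)³ / (P(AB)³·P(G)) = (0.0199)³·(0.100)³ / ((0.675)³·(0.107)) = 2.39e-7
Qₚ = 2.39e-7 < Kₚ = 1.10e-6, so the forward reaction proceeds.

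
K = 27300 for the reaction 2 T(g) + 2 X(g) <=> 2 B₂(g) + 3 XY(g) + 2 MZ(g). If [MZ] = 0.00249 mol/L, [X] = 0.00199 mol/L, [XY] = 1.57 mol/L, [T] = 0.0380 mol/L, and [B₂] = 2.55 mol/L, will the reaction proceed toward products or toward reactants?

at equilibrium

Q = [B₂]²·[XY]³·[MZ]² / ([T]²·[X]²) = (2.55)²·(1.57)³·(0.00249)² / ((0.0380)²·(0.00199)²) = 27300
Q = 27300 = K, so the system is already at equilibrium.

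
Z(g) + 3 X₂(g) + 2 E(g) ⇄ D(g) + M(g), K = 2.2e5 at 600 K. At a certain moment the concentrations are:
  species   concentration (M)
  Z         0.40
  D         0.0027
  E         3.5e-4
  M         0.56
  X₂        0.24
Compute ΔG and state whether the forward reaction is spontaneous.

ΔG = 11.6 kJ/mol; the forward reaction is non-spontaneous

Q = [D]·[M] / ([Z]·[X₂]³·[E]²) = (0.0027)·(0.56) / ((0.40)·(0.24)³·(3.5e-4)²) = 2.23e6
ΔG = RT ln(Q/K) = (8.314 J mol⁻¹ K⁻¹)(600 K) × ln(2.23e6/2.2e5)
   = (4.988 kJ/mol)(2.316) = 11.6 kJ/mol
ΔG > 0, so the forward reaction is non-spontaneous (proceeds in reverse).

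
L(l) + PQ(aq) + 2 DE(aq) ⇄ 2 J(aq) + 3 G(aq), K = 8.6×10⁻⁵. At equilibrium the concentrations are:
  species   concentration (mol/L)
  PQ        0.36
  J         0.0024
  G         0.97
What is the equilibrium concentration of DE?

[DE] = 0.41 mol/L

(L is a pure liquid — omitted from K.)
At equilibrium, K = [J]²·[G]³ / ([PQ]·[DE]²) = 8.6×10⁻⁵.
(0.0024)²·(0.97)³ / ((0.36)·([DE])²) = 8.6×10⁻⁵
[DE]² = 0.170 ⇒ [DE] = 0.41 mol/L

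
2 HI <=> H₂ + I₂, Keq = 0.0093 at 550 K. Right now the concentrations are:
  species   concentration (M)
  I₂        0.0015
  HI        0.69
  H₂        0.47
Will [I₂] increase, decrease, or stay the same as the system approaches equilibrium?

increase

Q = [H₂]·[I₂] / [HI]² = (0.47)·(0.0015) / (0.69)² = 0.0015
Q = 0.0015 < Keq = 0.0093: net forward reaction.
I₂ is a product, so it increases.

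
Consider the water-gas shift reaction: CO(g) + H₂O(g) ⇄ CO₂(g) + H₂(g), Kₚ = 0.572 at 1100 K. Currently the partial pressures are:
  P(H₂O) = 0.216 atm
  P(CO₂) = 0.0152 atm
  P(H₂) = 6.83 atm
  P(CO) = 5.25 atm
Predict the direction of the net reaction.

Qₚ = P(CO₂)·P(H₂) / (P(CO)·P(H₂O)) = (0.0152)·(6.83) / ((5.25)·(0.216)) = 0.0915
Qₚ = 0.0915 < Kₚ = 0.572, so the forward reaction proceeds.

forward (toward products)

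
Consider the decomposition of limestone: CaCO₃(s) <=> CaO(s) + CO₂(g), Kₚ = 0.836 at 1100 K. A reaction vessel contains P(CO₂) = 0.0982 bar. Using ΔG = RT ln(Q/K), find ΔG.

(CaCO₃, CaO are pure solids — omitted from Qₚ.)
Qₚ = P(CO₂) = 0.0982
ΔG = RT ln(Qₚ/Kₚ) = (8.314 J mol⁻¹ K⁻¹)(1100 K) × ln(0.0982/0.836)
   = (9.145 kJ/mol)(-2.142) = -19.6 kJ/mol
ΔG < 0, so the forward reaction is spontaneous (proceeds forward).

ΔG = -19.6 kJ/mol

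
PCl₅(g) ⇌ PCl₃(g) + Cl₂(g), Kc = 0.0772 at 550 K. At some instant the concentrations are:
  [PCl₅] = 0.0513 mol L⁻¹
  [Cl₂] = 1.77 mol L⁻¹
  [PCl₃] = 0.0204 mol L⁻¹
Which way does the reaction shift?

reverse (toward reactants)

Qc = [PCl₃]·[Cl₂] / [PCl₅] = (0.0204)·(1.77) / (0.0513) = 0.704
Qc = 0.704 > Kc = 0.0772, so the reverse reaction proceeds.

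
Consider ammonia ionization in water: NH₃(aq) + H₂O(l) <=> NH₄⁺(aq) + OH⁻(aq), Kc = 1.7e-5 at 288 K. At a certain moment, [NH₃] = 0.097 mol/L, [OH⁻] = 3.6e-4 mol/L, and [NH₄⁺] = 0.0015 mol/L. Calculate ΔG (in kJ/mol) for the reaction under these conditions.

ΔG = -2.67 kJ/mol

(H₂O is a pure liquid — omitted from Qc.)
Qc = [NH₄⁺]·[OH⁻] / [NH₃] = (0.0015)·(3.6e-4) / (0.097) = 5.57e-6
ΔG = RT ln(Qc/Kc) = (8.314 J mol⁻¹ K⁻¹)(288 K) × ln(5.57e-6/1.7e-5)
   = (2.394 kJ/mol)(-1.116) = -2.67 kJ/mol
ΔG < 0, so the forward reaction is spontaneous (proceeds forward).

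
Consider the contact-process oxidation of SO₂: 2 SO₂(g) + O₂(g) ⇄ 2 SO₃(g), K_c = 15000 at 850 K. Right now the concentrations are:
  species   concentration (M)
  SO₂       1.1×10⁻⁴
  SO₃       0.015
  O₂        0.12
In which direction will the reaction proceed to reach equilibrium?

Q_c = [SO₃]² / ([SO₂]²·[O₂]) = (0.015)² / ((1.1×10⁻⁴)²·(0.12)) = 1.5×10⁵
Q_c = 1.5×10⁵ > K_c = 15000, so the reverse reaction proceeds.

reverse (toward reactants)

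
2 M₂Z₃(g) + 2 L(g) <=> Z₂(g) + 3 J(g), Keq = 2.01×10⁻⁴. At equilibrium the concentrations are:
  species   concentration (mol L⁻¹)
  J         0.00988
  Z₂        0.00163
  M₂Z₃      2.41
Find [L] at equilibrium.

At equilibrium, Keq = [Z₂]·[J]³ / ([M₂Z₃]²·[L]²) = 2.01×10⁻⁴.
(0.00163)·(0.00988)³ / ((2.41)²·([L])²) = 2.01×10⁻⁴
[L]² = 1.35×10⁻⁶ ⇒ [L] = 0.00116 mol L⁻¹

[L] = 0.00116 mol L⁻¹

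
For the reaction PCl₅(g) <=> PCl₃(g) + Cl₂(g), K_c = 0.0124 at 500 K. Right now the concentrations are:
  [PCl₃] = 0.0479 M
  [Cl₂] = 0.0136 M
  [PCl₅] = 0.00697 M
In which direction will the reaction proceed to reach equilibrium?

in the reverse direction

Q_c = [PCl₃]·[Cl₂] / [PCl₅] = (0.0479)·(0.0136) / (0.00697) = 0.0935
Q_c = 0.0935 > K_c = 0.0124, so the reverse reaction proceeds.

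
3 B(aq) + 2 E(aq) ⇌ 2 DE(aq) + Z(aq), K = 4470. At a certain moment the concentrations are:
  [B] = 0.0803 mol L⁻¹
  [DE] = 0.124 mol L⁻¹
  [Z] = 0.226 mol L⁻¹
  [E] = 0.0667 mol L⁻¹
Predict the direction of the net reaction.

Q = [DE]²·[Z] / ([B]³·[E]²) = (0.124)²·(0.226) / ((0.0803)³·(0.0667)²) = 1510
Q = 1510 < K = 4470, so the forward reaction proceeds.

in the forward direction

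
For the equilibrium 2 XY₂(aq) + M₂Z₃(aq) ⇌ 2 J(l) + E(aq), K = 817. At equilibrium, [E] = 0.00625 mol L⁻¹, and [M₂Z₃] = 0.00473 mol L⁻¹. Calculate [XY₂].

[XY₂] = 0.0402 mol L⁻¹

(J is a pure liquid — omitted from K.)
At equilibrium, K = [E] / ([XY₂]²·[M₂Z₃]) = 817.
(0.00625) / (([XY₂])²·(0.00473)) = 817
[XY₂]² = 0.00162 ⇒ [XY₂] = 0.0402 mol L⁻¹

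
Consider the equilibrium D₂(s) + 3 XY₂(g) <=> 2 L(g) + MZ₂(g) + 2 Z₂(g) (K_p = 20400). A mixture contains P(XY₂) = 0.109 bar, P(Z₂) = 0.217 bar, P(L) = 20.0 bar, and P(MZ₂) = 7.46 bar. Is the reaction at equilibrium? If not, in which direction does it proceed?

in the reverse direction

(D₂ is a pure solid — omitted from Q_p.)
Q_p = P(L)²·P(MZ₂)·P(Z₂)² / P(XY₂)³ = (20.0)²·(7.46)·(0.217)² / (0.109)³ = 1.09e5
Q_p = 1.09e5 > K_p = 20400, so the reverse reaction proceeds.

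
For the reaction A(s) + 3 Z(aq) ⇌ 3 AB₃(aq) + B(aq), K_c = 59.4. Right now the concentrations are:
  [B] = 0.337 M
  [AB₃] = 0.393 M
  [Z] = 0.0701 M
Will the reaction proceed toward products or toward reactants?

at equilibrium

(A is a pure solid — omitted from Q_c.)
Q_c = [AB₃]³·[B] / [Z]³ = (0.393)³·(0.337) / (0.0701)³ = 59.4
Q_c = 59.4 = K_c, so the system is already at equilibrium.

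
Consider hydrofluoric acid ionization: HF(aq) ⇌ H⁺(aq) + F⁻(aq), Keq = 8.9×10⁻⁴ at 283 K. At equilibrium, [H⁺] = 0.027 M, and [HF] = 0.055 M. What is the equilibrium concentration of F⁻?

At equilibrium, Keq = [H⁺]·[F⁻] / [HF] = 8.9×10⁻⁴.
(0.027)·([F⁻]) / (0.055) = 8.9×10⁻⁴
[F⁻] = 0.00181 = 0.0018 M

[F⁻] = 0.0018 M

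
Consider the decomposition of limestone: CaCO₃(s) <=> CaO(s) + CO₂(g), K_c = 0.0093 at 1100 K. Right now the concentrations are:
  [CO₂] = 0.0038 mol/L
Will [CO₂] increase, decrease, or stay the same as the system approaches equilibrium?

increase

(CaCO₃, CaO are pure solids — omitted from Q_c.)
Q_c = [CO₂] = 0.0038
Q_c = 0.0038 < K_c = 0.0093: net forward reaction.
CO₂ is a product, so it increases.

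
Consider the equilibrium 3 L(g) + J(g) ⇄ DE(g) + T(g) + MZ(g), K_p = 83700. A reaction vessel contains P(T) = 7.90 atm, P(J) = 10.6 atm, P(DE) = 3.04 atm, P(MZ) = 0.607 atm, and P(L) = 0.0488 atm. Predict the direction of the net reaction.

Q_p = P(DE)·P(T)·P(MZ) / (P(L)³·P(J)) = (3.04)·(7.90)·(0.607) / ((0.0488)³·(10.6)) = 11800
Q_p = 11800 < K_p = 83700, so the forward reaction proceeds.

to the right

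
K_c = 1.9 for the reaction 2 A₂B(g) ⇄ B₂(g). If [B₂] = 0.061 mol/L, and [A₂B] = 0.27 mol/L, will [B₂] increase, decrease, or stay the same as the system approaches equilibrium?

increase

Q_c = [B₂] / [A₂B]² = (0.061) / (0.27)² = 0.84
Q_c = 0.84 < K_c = 1.9: net forward reaction.
B₂ is a product, so it increases.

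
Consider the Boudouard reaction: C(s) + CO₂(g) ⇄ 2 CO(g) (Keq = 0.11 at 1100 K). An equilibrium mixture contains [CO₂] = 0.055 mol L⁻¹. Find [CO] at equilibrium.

[CO] = 0.078 mol L⁻¹

(C is a pure solid — omitted from Keq.)
At equilibrium, Keq = [CO]² / [CO₂] = 0.11.
([CO])² / (0.055) = 0.11
[CO]² = 0.00605 ⇒ [CO] = 0.078 mol L⁻¹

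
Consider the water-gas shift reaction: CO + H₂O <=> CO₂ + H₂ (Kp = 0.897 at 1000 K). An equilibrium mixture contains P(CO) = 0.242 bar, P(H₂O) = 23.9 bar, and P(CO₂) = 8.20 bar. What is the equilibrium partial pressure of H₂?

P(H₂) = 0.633 bar

At equilibrium, Kp = P(CO₂)·P(H₂) / (P(CO)·P(H₂O)) = 0.897.
(8.20)·(P(H₂)) / ((0.242)·(23.9)) = 0.897
P(H₂) = 0.633 bar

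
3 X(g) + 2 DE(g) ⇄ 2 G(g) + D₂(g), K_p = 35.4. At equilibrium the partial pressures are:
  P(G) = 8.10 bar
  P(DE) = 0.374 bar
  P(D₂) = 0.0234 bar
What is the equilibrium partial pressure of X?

P(X) = 0.677 bar

At equilibrium, K_p = P(G)²·P(D₂) / (P(X)³·P(DE)²) = 35.4.
(8.10)²·(0.0234) / ((P(X))³·(0.374)²) = 35.4
P(X)³ = 0.310 ⇒ P(X) = 0.677 bar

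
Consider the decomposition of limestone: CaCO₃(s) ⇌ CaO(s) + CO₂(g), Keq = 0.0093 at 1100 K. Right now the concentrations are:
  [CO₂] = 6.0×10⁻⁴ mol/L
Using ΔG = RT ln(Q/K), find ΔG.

ΔG = -25.1 kJ/mol

(CaCO₃, CaO are pure solids — omitted from Q.)
Q = [CO₂] = 6.00×10⁻⁴
ΔG = RT ln(Q/Keq) = (8.314 J mol⁻¹ K⁻¹)(1100 K) × ln(6.00×10⁻⁴/0.0093)
   = (9.145 kJ/mol)(-2.741) = -25.1 kJ/mol
ΔG < 0, so the forward reaction is spontaneous (proceeds forward).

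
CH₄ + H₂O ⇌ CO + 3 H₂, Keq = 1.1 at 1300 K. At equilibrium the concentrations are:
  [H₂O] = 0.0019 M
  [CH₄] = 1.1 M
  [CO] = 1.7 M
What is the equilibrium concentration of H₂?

At equilibrium, Keq = [CO]·[H₂]³ / ([CH₄]·[H₂O]) = 1.1.
(1.7)·([H₂])³ / ((1.1)·(0.0019)) = 1.1
[H₂]³ = 0.00135 ⇒ [H₂] = 0.11 M

[H₂] = 0.11 M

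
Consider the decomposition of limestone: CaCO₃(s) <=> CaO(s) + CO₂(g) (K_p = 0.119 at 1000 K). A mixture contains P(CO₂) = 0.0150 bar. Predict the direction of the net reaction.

in the forward direction

(CaCO₃, CaO are pure solids — omitted from Q_p.)
Q_p = P(CO₂) = 0.0150
Q_p = 0.0150 < K_p = 0.119, so the forward reaction proceeds.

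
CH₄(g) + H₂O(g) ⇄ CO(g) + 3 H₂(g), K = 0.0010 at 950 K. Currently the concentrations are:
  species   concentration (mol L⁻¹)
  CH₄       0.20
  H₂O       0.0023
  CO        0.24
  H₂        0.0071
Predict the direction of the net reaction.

toward products

Q = [CO]·[H₂]³ / ([CH₄]·[H₂O]) = (0.24)·(0.0071)³ / ((0.20)·(0.0023)) = 1.9e-4
Q = 1.9e-4 < K = 0.0010, so the forward reaction proceeds.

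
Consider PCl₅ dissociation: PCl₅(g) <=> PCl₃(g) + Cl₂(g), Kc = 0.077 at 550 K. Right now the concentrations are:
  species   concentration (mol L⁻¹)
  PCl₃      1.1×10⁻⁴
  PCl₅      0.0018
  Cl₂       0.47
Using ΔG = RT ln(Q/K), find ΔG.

ΔG = -4.51 kJ/mol

Qc = [PCl₃]·[Cl₂] / [PCl₅] = (1.1×10⁻⁴)·(0.47) / (0.0018) = 0.0287
ΔG = RT ln(Qc/Kc) = (8.314 J mol⁻¹ K⁻¹)(550 K) × ln(0.0287/0.077)
   = (4.573 kJ/mol)(-0.9869) = -4.51 kJ/mol
ΔG < 0, so the forward reaction is spontaneous (proceeds forward).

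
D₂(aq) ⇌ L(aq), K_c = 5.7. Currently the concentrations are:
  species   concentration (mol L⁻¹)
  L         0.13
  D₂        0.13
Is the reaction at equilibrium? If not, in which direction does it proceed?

forward (toward products)

Q_c = [L] / [D₂] = (0.13) / (0.13) = 1.0
Q_c = 1.0 < K_c = 5.7, so the forward reaction proceeds.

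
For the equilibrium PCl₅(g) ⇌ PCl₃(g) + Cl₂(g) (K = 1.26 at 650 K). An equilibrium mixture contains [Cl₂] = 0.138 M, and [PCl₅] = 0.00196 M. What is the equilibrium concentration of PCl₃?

[PCl₃] = 0.0179 M

At equilibrium, K = [PCl₃]·[Cl₂] / [PCl₅] = 1.26.
([PCl₃])·(0.138) / (0.00196) = 1.26
[PCl₃] = 0.0179 M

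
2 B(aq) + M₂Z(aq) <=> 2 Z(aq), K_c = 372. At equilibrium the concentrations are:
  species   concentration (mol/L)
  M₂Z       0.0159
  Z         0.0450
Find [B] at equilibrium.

[B] = 0.0185 mol/L

At equilibrium, K_c = [Z]² / ([B]²·[M₂Z]) = 372.
(0.0450)² / (([B])²·(0.0159)) = 372
[B]² = 3.42e-4 ⇒ [B] = 0.0185 mol/L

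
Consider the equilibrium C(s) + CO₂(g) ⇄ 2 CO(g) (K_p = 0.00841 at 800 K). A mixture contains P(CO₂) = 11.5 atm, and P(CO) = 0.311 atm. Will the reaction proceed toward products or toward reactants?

(C is a pure solid — omitted from Q_p.)
Q_p = P(CO)² / P(CO₂) = (0.311)² / (11.5) = 0.00841
Q_p = 0.00841 = K_p, so the system is already at equilibrium.

at equilibrium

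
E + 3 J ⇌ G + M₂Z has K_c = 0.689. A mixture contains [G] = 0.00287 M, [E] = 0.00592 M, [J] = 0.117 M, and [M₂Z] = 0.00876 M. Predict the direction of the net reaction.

Q_c = [G]·[M₂Z] / ([E]·[J]³) = (0.00287)·(0.00876) / ((0.00592)·(0.117)³) = 2.65
Q_c = 2.65 > K_c = 0.689, so the reverse reaction proceeds.

in the reverse direction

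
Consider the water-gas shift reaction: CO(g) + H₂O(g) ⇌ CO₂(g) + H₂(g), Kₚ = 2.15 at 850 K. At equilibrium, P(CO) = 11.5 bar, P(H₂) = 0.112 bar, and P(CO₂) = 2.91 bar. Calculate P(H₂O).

At equilibrium, Kₚ = P(CO₂)·P(H₂) / (P(CO)·P(H₂O)) = 2.15.
(2.91)·(0.112) / ((11.5)·(P(H₂O))) = 2.15
P(H₂O) = 0.0132 bar

P(H₂O) = 0.0132 bar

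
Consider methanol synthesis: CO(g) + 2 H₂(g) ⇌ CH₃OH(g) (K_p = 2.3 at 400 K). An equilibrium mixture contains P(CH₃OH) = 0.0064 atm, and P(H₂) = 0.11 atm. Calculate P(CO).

At equilibrium, K_p = P(CH₃OH) / (P(CO)·P(H₂)²) = 2.3.
(0.0064) / ((P(CO))·(0.11)²) = 2.3
P(CO) = 0.230 = 0.23 atm

P(CO) = 0.23 atm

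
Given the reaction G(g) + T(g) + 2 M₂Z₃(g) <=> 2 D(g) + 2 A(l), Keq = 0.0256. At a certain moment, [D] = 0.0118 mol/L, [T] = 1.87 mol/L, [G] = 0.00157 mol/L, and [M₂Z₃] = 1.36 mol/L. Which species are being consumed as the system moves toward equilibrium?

(A is a pure liquid — omitted from Q.)
Q = [D]² / ([G]·[T]·[M₂Z₃]²) = (0.0118)² / ((0.00157)·(1.87)·(1.36)²) = 0.0256
Q = 0.0256 = Keq; the system is at equilibrium.

none (at equilibrium)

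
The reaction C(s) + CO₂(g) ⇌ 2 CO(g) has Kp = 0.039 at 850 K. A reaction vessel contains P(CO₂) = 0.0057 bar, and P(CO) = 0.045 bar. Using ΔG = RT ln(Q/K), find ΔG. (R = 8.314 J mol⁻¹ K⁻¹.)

(C is a pure solid — omitted from Qp.)
Qp = P(CO)² / P(CO₂) = (0.045)² / (0.0057) = 0.355
ΔG = RT ln(Qp/Kp) = (8.314 J mol⁻¹ K⁻¹)(850 K) × ln(0.355/0.039)
   = (7.067 kJ/mol)(2.209) = 15.6 kJ/mol
ΔG > 0, so the forward reaction is non-spontaneous (proceeds in reverse).

ΔG = 15.6 kJ/mol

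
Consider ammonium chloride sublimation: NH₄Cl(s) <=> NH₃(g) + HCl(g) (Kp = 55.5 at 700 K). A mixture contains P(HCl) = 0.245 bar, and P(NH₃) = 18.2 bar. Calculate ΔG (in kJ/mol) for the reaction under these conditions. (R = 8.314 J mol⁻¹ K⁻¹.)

ΔG = -14.7 kJ/mol

(NH₄Cl is a pure solid — omitted from Qp.)
Qp = P(NH₃)·P(HCl) = (18.2)·(0.245) = 4.46
ΔG = RT ln(Qp/Kp) = (8.314 J mol⁻¹ K⁻¹)(700 K) × ln(4.46/55.5)
   = (5.820 kJ/mol)(-2.521) = -14.7 kJ/mol
ΔG < 0, so the forward reaction is spontaneous (proceeds forward).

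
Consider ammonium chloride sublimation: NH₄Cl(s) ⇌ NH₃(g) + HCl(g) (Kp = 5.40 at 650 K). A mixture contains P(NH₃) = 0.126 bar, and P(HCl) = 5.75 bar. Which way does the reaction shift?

in the forward direction

(NH₄Cl is a pure solid — omitted from Qp.)
Qp = P(NH₃)·P(HCl) = (0.126)·(5.75) = 0.725
Qp = 0.725 < Kp = 5.40, so the forward reaction proceeds.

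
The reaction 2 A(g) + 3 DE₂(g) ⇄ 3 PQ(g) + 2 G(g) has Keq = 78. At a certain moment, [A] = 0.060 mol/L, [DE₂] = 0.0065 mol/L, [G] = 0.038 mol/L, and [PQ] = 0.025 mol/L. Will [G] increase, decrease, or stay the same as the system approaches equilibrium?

Q = [PQ]³·[G]² / ([A]²·[DE₂]³) = (0.025)³·(0.038)² / ((0.060)²·(0.0065)³) = 23
Q = 23 < Keq = 78: net forward reaction.
G is a product, so it increases.

increase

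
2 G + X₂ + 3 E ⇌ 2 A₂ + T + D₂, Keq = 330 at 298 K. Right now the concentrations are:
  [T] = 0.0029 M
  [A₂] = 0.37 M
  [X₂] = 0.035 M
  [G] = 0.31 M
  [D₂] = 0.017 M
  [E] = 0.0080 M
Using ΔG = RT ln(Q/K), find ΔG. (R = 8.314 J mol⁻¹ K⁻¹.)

Q = [A₂]²·[T]·[D₂] / ([G]²·[X₂]·[E]³) = (0.37)²·(0.0029)·(0.017) / ((0.31)²·(0.035)·(0.0080)³) = 3920
ΔG = RT ln(Q/Keq) = (8.314 J mol⁻¹ K⁻¹)(298 K) × ln(3920/330)
   = (2.478 kJ/mol)(2.475) = 6.13 kJ/mol
ΔG > 0, so the forward reaction is non-spontaneous (proceeds in reverse).

ΔG = 6.13 kJ/mol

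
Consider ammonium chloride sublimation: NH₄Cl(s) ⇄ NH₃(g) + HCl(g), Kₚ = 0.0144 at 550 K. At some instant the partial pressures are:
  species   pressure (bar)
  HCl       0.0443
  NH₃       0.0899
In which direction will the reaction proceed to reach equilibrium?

(NH₄Cl is a pure solid — omitted from Qₚ.)
Qₚ = P(NH₃)·P(HCl) = (0.0899)·(0.0443) = 0.00398
Qₚ = 0.00398 < Kₚ = 0.0144, so the forward reaction proceeds.

toward products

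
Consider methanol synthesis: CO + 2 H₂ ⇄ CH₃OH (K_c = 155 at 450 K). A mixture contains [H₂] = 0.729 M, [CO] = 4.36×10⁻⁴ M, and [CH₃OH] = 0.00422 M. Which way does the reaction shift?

Q_c = [CH₃OH] / ([CO]·[H₂]²) = (0.00422) / ((4.36×10⁻⁴)·(0.729)²) = 18.2
Q_c = 18.2 < K_c = 155, so the forward reaction proceeds.

to the right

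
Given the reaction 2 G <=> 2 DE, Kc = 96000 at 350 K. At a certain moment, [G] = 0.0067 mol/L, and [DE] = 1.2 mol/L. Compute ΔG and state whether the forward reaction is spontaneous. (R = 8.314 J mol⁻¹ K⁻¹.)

Qc = [DE]² / [G]² = (1.2)² / (0.0067)² = 32100
ΔG = RT ln(Qc/Kc) = (8.314 J mol⁻¹ K⁻¹)(350 K) × ln(32100/96000)
   = (2.910 kJ/mol)(-1.095) = -3.19 kJ/mol
ΔG < 0, so the forward reaction is spontaneous (proceeds forward).

ΔG = -3.19 kJ/mol; the forward reaction is spontaneous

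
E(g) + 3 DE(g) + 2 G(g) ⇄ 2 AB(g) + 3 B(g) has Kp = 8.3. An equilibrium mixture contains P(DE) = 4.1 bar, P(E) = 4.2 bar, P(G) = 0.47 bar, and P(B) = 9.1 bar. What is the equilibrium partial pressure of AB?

P(AB) = 0.84 bar

At equilibrium, Kp = P(AB)²·P(B)³ / (P(E)·P(DE)³·P(G)²) = 8.3.
(P(AB))²·(9.1)³ / ((4.2)·(4.1)³·(0.47)²) = 8.3
P(AB)² = 0.704 ⇒ P(AB) = 0.84 bar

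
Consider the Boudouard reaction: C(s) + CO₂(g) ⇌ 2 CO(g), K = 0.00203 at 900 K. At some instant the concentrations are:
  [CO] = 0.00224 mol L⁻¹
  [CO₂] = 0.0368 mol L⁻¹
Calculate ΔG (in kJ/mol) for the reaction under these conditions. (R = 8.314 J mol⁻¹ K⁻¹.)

ΔG = -20.2 kJ/mol

(C is a pure solid — omitted from Q.)
Q = [CO]² / [CO₂] = (0.00224)² / (0.0368) = 1.36×10⁻⁴
ΔG = RT ln(Q/K) = (8.314 J mol⁻¹ K⁻¹)(900 K) × ln(1.36×10⁻⁴/0.00203)
   = (7.483 kJ/mol)(-2.703) = -20.2 kJ/mol
ΔG < 0, so the forward reaction is spontaneous (proceeds forward).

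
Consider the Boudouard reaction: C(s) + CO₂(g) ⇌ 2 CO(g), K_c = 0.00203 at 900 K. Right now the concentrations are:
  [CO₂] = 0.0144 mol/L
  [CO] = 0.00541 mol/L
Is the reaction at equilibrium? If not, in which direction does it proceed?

(C is a pure solid — omitted from Q_c.)
Q_c = [CO]² / [CO₂] = (0.00541)² / (0.0144) = 0.00203
Q_c = 0.00203 = K_c, so the system is already at equilibrium.

at equilibrium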